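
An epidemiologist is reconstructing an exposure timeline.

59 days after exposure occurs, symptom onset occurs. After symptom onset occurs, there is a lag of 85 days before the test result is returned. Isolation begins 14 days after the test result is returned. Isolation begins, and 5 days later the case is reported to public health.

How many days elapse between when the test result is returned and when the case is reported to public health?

19 days

Causal path: the test result is returned → isolation begins → the case is reported to public health.
Total delay along the path: 14 + 5 = 19 days.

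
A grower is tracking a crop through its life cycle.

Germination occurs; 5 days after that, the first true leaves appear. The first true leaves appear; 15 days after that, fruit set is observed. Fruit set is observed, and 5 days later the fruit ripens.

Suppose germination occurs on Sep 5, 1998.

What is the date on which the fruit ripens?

Sep 30, 1998

Germination occurs: Sep 5, 1998.
The first true leaves appear: Sep 5, 1998 + 5 days = Sep 10, 1998.
Fruit set is observed: Sep 10, 1998 + 15 days = Sep 25, 1998.
The fruit ripens: Sep 25, 1998 + 5 days = Sep 30, 1998.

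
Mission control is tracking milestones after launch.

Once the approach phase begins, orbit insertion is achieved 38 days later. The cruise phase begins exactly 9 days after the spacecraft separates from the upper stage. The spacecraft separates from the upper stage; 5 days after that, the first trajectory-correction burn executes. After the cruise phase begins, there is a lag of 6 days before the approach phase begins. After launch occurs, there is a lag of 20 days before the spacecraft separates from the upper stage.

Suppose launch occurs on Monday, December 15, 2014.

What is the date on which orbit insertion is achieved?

Launch occurs: Dec 15, 2014.
The spacecraft separates from the upper stage: Dec 15, 2014 + 20 days = Jan 4, 2015.
The cruise phase begins: Jan 4, 2015 + 9 days = Jan 13, 2015.
The approach phase begins: Jan 13, 2015 + 6 days = Jan 19, 2015.
Orbit insertion is achieved: Jan 19, 2015 + 38 days = Feb 26, 2015.

Thursday, February 26, 2015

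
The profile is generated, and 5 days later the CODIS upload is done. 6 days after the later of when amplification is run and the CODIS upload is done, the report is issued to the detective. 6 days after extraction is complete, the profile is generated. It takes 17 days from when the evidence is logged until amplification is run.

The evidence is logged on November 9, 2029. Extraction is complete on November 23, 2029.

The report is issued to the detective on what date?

The evidence is logged: Nov 9, 2029.
Amplification is run: Nov 9, 2029 + 17 days = Nov 26, 2029.
Extraction is complete: Nov 23, 2029.
The profile is generated: Nov 23, 2029 + 6 days = Nov 29, 2029.
The CODIS upload is done: Nov 29, 2029 + 5 days = Dec 4, 2029.
Both prerequisites met — amplification is run (Nov 26, 2029), the CODIS upload is done (Dec 4, 2029); the later is Dec 4, 2029.
The report is issued to the detective: Dec 4, 2029 + 6 days = Dec 10, 2029.

December 10, 2029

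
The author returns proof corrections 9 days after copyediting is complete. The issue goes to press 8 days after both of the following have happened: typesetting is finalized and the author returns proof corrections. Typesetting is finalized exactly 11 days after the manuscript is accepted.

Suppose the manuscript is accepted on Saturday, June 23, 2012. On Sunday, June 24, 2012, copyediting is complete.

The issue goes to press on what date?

The manuscript is accepted: Jun 23, 2012.
Typesetting is finalized: Jun 23, 2012 + 11 days = Jul 4, 2012.
Copyediting is complete: Jun 24, 2012.
The author returns proof corrections: Jun 24, 2012 + 9 days = Jul 3, 2012.
Both prerequisites met — typesetting is finalized (Jul 4, 2012), the author returns proof corrections (Jul 3, 2012); the later is Jul 4, 2012.
The issue goes to press: Jul 4, 2012 + 8 days = Jul 12, 2012.

Thursday, July 12, 2012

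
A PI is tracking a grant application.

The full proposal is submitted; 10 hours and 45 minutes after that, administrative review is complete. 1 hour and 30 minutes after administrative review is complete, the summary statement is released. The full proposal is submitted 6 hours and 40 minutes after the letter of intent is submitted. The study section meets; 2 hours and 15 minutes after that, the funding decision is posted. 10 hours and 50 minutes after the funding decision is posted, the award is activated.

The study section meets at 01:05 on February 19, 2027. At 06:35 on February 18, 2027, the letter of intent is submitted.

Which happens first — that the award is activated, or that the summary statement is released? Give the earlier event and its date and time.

The study section meets: 01:05 Feb 19, 2027.
The funding decision is posted: 01:05 Feb 19, 2027 + 2h15m = 03:20 Feb 19, 2027.
The award is activated: 03:20 Feb 19, 2027 + 10h50m = 14:10 Feb 19, 2027.
The letter of intent is submitted: 06:35 Feb 18, 2027.
The full proposal is submitted: 06:35 Feb 18, 2027 + 6h40m = 13:15 Feb 18, 2027.
Administrative review is complete: 13:15 Feb 18, 2027 + 10h45m = 00:00 Feb 19, 2027.
The summary statement is released: 00:00 Feb 19, 2027 + 1h30m = 01:30 Feb 19, 2027.
Comparing: the award is activated at 14:10 Feb 19, 2027 vs the summary statement is released at 01:30 Feb 19, 2027. Earlier: the summary statement is released.

The summary statement is released — 01:30 on February 19, 2027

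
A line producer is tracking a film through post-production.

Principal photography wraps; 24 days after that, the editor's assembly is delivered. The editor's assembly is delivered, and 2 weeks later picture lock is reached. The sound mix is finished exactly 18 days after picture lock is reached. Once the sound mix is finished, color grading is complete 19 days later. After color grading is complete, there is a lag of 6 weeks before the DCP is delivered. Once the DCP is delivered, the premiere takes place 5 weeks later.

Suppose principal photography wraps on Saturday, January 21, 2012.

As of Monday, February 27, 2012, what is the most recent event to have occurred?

The editor's assembly is delivered

Principal photography wraps: Jan 21, 2012.
The editor's assembly is delivered: Jan 21, 2012 + 24 days = Feb 14, 2012.
Picture lock is reached: Feb 14, 2012 + 2 weeks = Feb 28, 2012.
The sound mix is finished: Feb 28, 2012 + 18 days = Mar 17, 2012.
Color grading is complete: Mar 17, 2012 + 19 days = Apr 5, 2012.
The DCP is delivered: Apr 5, 2012 + 6 weeks = May 17, 2012.
The premiere takes place: May 17, 2012 + 5 weeks = Jun 21, 2012.
Feb 27, 2012 falls between when the editor's assembly is delivered (Feb 14, 2012) and when picture lock is reached (Feb 28, 2012).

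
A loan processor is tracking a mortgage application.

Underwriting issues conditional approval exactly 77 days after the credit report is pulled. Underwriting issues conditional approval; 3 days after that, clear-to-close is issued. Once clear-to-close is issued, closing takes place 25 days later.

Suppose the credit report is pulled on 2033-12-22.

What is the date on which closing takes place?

2034-04-06

The credit report is pulled: Dec 22, 2033.
Underwriting issues conditional approval: Dec 22, 2033 + 77 days = Mar 9, 2034.
Clear-to-close is issued: Mar 9, 2034 + 3 days = Mar 12, 2034.
Closing takes place: Mar 12, 2034 + 25 days = Apr 6, 2034.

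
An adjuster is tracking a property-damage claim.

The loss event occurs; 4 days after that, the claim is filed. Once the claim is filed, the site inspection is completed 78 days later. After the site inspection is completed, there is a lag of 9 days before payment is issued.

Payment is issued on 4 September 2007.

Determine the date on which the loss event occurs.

Payment is issued: Sep 4, 2007.
The site inspection is completed: Sep 4, 2007 − 9 days = Aug 26, 2007.
The claim is filed: Aug 26, 2007 − 78 days = Jun 9, 2007.
The loss event occurs: Jun 9, 2007 − 4 days = Jun 5, 2007.

5 June 2007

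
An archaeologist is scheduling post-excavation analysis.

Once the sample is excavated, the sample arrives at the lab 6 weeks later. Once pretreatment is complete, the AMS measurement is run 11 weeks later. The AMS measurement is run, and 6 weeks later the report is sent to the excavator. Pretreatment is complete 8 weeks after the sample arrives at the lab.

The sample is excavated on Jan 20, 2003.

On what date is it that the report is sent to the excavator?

Aug 25, 2003

The sample is excavated: Jan 20, 2003.
The sample arrives at the lab: Jan 20, 2003 + 6 weeks = Mar 3, 2003.
Pretreatment is complete: Mar 3, 2003 + 8 weeks = Apr 28, 2003.
The AMS measurement is run: Apr 28, 2003 + 11 weeks = Jul 14, 2003.
The report is sent to the excavator: Jul 14, 2003 + 6 weeks = Aug 25, 2003.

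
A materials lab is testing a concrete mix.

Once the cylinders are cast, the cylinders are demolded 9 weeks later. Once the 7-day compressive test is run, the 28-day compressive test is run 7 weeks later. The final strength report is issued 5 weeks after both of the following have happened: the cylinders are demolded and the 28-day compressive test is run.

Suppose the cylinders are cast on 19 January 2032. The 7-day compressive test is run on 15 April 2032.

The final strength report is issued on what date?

The cylinders are cast: Jan 19, 2032.
The cylinders are demolded: Jan 19, 2032 + 9 weeks = Mar 22, 2032.
The 7-day compressive test is run: Apr 15, 2032.
The 28-day compressive test is run: Apr 15, 2032 + 7 weeks = Jun 3, 2032.
Both prerequisites met — the cylinders are demolded (Mar 22, 2032), the 28-day compressive test is run (Jun 3, 2032); the later is Jun 3, 2032.
The final strength report is issued: Jun 3, 2032 + 5 weeks = Jul 8, 2032.

8 July 2032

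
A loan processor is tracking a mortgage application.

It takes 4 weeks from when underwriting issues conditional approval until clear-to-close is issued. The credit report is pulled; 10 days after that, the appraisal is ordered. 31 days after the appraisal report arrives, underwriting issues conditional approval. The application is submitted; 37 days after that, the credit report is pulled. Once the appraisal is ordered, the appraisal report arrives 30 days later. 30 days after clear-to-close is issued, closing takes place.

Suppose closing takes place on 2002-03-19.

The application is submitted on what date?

Closing takes place: Mar 19, 2002.
Clear-to-close is issued: Mar 19, 2002 − 30 days = Feb 17, 2002.
Underwriting issues conditional approval: Feb 17, 2002 − 4 weeks = Jan 20, 2002.
The appraisal report arrives: Jan 20, 2002 − 31 days = Dec 20, 2001.
The appraisal is ordered: Dec 20, 2001 − 30 days = Nov 20, 2001.
The credit report is pulled: Nov 20, 2001 − 10 days = Nov 10, 2001.
The application is submitted: Nov 10, 2001 − 37 days = Oct 4, 2001.

2001-10-04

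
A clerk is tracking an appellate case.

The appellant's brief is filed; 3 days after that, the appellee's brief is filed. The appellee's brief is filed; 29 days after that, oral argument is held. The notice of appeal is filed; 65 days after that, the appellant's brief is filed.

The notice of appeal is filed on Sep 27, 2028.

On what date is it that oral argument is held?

The notice of appeal is filed: Sep 27, 2028.
The appellant's brief is filed: Sep 27, 2028 + 65 days = Dec 1, 2028.
The appellee's brief is filed: Dec 1, 2028 + 3 days = Dec 4, 2028.
Oral argument is held: Dec 4, 2028 + 29 days = Jan 2, 2029.

Jan 2, 2029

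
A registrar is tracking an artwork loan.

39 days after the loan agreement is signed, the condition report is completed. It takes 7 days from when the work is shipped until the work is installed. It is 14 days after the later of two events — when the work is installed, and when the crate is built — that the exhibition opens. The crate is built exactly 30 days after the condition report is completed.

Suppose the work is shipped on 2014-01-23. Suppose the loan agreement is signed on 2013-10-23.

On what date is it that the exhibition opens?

The work is shipped: Jan 23, 2014.
The work is installed: Jan 23, 2014 + 7 days = Jan 30, 2014.
The loan agreement is signed: Oct 23, 2013.
The condition report is completed: Oct 23, 2013 + 39 days = Dec 1, 2013.
The crate is built: Dec 1, 2013 + 30 days = Dec 31, 2013.
Both prerequisites met — the work is installed (Jan 30, 2014), the crate is built (Dec 31, 2013); the later is Jan 30, 2014.
The exhibition opens: Jan 30, 2014 + 14 days = Feb 13, 2014.

2014-02-13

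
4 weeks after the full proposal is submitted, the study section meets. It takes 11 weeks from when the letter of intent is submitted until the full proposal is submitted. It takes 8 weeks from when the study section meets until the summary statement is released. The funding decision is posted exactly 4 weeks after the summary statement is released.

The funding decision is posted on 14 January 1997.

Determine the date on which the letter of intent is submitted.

9 July 1996

The funding decision is posted: Jan 14, 1997.
The summary statement is released: Jan 14, 1997 − 4 weeks = Dec 17, 1996.
The study section meets: Dec 17, 1996 − 8 weeks = Oct 22, 1996.
The full proposal is submitted: Oct 22, 1996 − 4 weeks = Sep 24, 1996.
The letter of intent is submitted: Sep 24, 1996 − 11 weeks = Jul 9, 1996.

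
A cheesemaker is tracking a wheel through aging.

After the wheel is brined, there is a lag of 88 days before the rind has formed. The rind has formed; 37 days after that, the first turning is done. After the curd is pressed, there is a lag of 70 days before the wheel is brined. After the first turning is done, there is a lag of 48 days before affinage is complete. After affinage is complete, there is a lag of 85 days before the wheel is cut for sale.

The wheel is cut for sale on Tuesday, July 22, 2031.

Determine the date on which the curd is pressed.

The wheel is cut for sale: Jul 22, 2031.
Affinage is complete: Jul 22, 2031 − 85 days = Apr 28, 2031.
The first turning is done: Apr 28, 2031 − 48 days = Mar 11, 2031.
The rind has formed: Mar 11, 2031 − 37 days = Feb 2, 2031.
The wheel is brined: Feb 2, 2031 − 88 days = Nov 6, 2030.
The curd is pressed: Nov 6, 2030 − 70 days = Aug 28, 2030.

Wednesday, August 28, 2030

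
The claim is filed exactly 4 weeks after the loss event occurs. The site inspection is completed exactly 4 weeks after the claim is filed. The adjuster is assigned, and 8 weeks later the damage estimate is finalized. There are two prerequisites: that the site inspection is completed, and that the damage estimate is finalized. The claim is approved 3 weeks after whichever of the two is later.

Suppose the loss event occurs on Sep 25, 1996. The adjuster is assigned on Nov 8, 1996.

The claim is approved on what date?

The loss event occurs: Sep 25, 1996.
The claim is filed: Sep 25, 1996 + 4 weeks = Oct 23, 1996.
The site inspection is completed: Oct 23, 1996 + 4 weeks = Nov 20, 1996.
The adjuster is assigned: Nov 8, 1996.
The damage estimate is finalized: Nov 8, 1996 + 8 weeks = Jan 3, 1997.
Both prerequisites met — the site inspection is completed (Nov 20, 1996), the damage estimate is finalized (Jan 3, 1997); the later is Jan 3, 1997.
The claim is approved: Jan 3, 1997 + 3 weeks = Jan 24, 1997.

Jan 24, 1997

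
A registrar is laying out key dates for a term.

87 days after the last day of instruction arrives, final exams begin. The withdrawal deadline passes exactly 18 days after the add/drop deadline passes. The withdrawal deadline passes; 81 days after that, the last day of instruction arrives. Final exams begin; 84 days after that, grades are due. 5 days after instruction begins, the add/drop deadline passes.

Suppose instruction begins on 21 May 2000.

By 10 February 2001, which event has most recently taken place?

Instruction begins: May 21, 2000.
The add/drop deadline passes: May 21, 2000 + 5 days = May 26, 2000.
The withdrawal deadline passes: May 26, 2000 + 18 days = Jun 13, 2000.
The last day of instruction arrives: Jun 13, 2000 + 81 days = Sep 2, 2000.
Final exams begin: Sep 2, 2000 + 87 days = Nov 28, 2000.
Grades are due: Nov 28, 2000 + 84 days = Feb 20, 2001.
Feb 10, 2001 falls between when final exams begin (Nov 28, 2000) and when grades are due (Feb 20, 2001).

Final exams begin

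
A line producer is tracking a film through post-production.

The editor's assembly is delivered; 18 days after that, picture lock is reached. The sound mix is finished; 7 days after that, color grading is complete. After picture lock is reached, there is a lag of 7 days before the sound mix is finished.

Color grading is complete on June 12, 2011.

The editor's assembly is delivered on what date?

Color grading is complete: Jun 12, 2011.
The sound mix is finished: Jun 12, 2011 − 7 days = Jun 5, 2011.
Picture lock is reached: Jun 5, 2011 − 7 days = May 29, 2011.
The editor's assembly is delivered: May 29, 2011 − 18 days = May 11, 2011.

May 11, 2011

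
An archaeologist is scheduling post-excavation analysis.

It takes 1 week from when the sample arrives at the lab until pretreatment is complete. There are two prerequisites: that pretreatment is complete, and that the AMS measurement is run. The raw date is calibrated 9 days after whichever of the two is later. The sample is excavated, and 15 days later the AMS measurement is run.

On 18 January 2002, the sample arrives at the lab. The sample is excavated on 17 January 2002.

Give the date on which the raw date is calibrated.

10 February 2002

The sample arrives at the lab: Jan 18, 2002.
Pretreatment is complete: Jan 18, 2002 + 1 week = Jan 25, 2002.
The sample is excavated: Jan 17, 2002.
The AMS measurement is run: Jan 17, 2002 + 15 days = Feb 1, 2002.
Both prerequisites met — pretreatment is complete (Jan 25, 2002), the AMS measurement is run (Feb 1, 2002); the later is Feb 1, 2002.
The raw date is calibrated: Feb 1, 2002 + 9 days = Feb 10, 2002.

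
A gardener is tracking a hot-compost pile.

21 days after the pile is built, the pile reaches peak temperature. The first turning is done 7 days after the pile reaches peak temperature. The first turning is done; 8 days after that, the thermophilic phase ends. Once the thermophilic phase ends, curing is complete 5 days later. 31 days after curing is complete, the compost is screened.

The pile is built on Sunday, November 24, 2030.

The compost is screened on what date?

Tuesday, February 4, 2031

The pile is built: Nov 24, 2030.
The pile reaches peak temperature: Nov 24, 2030 + 21 days = Dec 15, 2030.
The first turning is done: Dec 15, 2030 + 7 days = Dec 22, 2030.
The thermophilic phase ends: Dec 22, 2030 + 8 days = Dec 30, 2030.
Curing is complete: Dec 30, 2030 + 5 days = Jan 4, 2031.
The compost is screened: Jan 4, 2031 + 31 days = Feb 4, 2031.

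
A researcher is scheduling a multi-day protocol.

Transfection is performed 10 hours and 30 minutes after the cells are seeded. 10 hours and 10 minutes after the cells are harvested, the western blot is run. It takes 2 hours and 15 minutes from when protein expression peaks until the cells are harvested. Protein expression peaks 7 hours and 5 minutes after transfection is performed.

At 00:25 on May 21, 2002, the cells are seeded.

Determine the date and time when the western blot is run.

The cells are seeded: 00:25 May 21, 2002.
Transfection is performed: 00:25 May 21, 2002 + 10h30m = 10:55 May 21, 2002.
Protein expression peaks: 10:55 May 21, 2002 + 7h05m = 18:00 May 21, 2002.
The cells are harvested: 18:00 May 21, 2002 + 2h15m = 20:15 May 21, 2002.
The western blot is run: 20:15 May 21, 2002 + 10h10m = 06:25 May 22, 2002.

06:25 on May 22, 2002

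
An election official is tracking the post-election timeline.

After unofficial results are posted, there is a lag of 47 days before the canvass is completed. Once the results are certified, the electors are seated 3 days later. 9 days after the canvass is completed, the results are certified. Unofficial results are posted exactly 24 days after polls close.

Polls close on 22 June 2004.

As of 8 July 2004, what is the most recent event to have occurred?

Polls close: Jun 22, 2004.
Unofficial results are posted: Jun 22, 2004 + 24 days = Jul 16, 2004.
The canvass is completed: Jul 16, 2004 + 47 days = Sep 1, 2004.
The results are certified: Sep 1, 2004 + 9 days = Sep 10, 2004.
The electors are seated: Sep 10, 2004 + 3 days = Sep 13, 2004.
Jul 8, 2004 falls between when polls close (Jun 22, 2004) and when unofficial results are posted (Jul 16, 2004).

Polls close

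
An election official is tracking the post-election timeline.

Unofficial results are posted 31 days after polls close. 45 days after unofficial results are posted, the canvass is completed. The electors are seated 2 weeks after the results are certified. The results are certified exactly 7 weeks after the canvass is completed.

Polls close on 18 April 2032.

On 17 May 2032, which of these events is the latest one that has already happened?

Polls close: Apr 18, 2032.
Unofficial results are posted: Apr 18, 2032 + 31 days = May 19, 2032.
The canvass is completed: May 19, 2032 + 45 days = Jul 3, 2032.
The results are certified: Jul 3, 2032 + 7 weeks = Aug 21, 2032.
The electors are seated: Aug 21, 2032 + 2 weeks = Sep 4, 2032.
May 17, 2032 falls between when polls close (Apr 18, 2032) and when unofficial results are posted (May 19, 2032).

Polls close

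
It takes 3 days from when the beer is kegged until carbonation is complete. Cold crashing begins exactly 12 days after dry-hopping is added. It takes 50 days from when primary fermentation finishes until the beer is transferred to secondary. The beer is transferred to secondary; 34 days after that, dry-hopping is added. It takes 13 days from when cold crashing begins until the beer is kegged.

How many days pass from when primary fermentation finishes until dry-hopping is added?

Causal path: primary fermentation finishes → the beer is transferred to secondary → dry-hopping is added.
Total delay along the path: 50 + 34 = 84 days.

84 days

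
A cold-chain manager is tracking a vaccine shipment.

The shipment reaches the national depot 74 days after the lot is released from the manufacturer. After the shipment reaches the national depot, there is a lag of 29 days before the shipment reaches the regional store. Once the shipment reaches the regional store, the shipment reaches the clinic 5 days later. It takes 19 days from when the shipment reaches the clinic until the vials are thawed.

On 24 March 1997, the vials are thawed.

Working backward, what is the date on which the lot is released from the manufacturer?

17 November 1996

The vials are thawed: Mar 24, 1997.
The shipment reaches the clinic: Mar 24, 1997 − 19 days = Mar 5, 1997.
The shipment reaches the regional store: Mar 5, 1997 − 5 days = Feb 28, 1997.
The shipment reaches the national depot: Feb 28, 1997 − 29 days = Jan 30, 1997.
The lot is released from the manufacturer: Jan 30, 1997 − 74 days = Nov 17, 1996.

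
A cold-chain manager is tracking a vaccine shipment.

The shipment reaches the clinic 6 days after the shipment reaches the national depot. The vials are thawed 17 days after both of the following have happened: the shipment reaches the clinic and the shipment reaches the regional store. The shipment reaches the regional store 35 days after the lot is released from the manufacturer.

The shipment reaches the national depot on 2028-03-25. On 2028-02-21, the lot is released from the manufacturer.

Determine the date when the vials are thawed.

2028-04-17

The shipment reaches the national depot: Mar 25, 2028.
The shipment reaches the clinic: Mar 25, 2028 + 6 days = Mar 31, 2028.
The lot is released from the manufacturer: Feb 21, 2028.
The shipment reaches the regional store: Feb 21, 2028 + 35 days = Mar 27, 2028.
Both prerequisites met — the shipment reaches the clinic (Mar 31, 2028), the shipment reaches the regional store (Mar 27, 2028); the later is Mar 31, 2028.
The vials are thawed: Mar 31, 2028 + 17 days = Apr 17, 2028.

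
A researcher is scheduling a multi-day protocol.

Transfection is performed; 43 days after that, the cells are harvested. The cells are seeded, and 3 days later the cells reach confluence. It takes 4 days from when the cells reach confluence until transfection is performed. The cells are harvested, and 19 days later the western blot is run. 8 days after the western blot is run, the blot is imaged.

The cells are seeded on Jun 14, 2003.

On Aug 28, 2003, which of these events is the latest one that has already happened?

The cells are seeded: Jun 14, 2003.
The cells reach confluence: Jun 14, 2003 + 3 days = Jun 17, 2003.
Transfection is performed: Jun 17, 2003 + 4 days = Jun 21, 2003.
The cells are harvested: Jun 21, 2003 + 43 days = Aug 3, 2003.
The western blot is run: Aug 3, 2003 + 19 days = Aug 22, 2003.
The blot is imaged: Aug 22, 2003 + 8 days = Aug 30, 2003.
Aug 28, 2003 falls between when the western blot is run (Aug 22, 2003) and when the blot is imaged (Aug 30, 2003).

The western blot is run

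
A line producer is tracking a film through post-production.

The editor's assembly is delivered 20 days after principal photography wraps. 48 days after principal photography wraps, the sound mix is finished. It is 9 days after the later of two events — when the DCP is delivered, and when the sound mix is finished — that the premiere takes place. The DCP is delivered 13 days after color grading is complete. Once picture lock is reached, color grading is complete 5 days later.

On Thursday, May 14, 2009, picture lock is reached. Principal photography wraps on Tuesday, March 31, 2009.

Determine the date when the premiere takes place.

Wednesday, June 10, 2009

Picture lock is reached: May 14, 2009.
Color grading is complete: May 14, 2009 + 5 days = May 19, 2009.
The DCP is delivered: May 19, 2009 + 13 days = Jun 1, 2009.
Principal photography wraps: Mar 31, 2009.
The sound mix is finished: Mar 31, 2009 + 48 days = May 18, 2009.
Both prerequisites met — the DCP is delivered (Jun 1, 2009), the sound mix is finished (May 18, 2009); the later is Jun 1, 2009.
The premiere takes place: Jun 1, 2009 + 9 days = Jun 10, 2009.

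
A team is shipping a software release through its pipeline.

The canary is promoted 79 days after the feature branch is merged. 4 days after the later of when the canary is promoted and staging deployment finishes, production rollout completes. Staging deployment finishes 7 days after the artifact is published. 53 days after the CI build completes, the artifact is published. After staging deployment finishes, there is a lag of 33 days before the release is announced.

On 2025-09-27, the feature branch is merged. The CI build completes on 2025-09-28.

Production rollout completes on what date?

The feature branch is merged: Sep 27, 2025.
The canary is promoted: Sep 27, 2025 + 79 days = Dec 15, 2025.
The CI build completes: Sep 28, 2025.
The artifact is published: Sep 28, 2025 + 53 days = Nov 20, 2025.
Staging deployment finishes: Nov 20, 2025 + 7 days = Nov 27, 2025.
Both prerequisites met — the canary is promoted (Dec 15, 2025), staging deployment finishes (Nov 27, 2025); the later is Dec 15, 2025.
Production rollout completes: Dec 15, 2025 + 4 days = Dec 19, 2025.

2025-12-19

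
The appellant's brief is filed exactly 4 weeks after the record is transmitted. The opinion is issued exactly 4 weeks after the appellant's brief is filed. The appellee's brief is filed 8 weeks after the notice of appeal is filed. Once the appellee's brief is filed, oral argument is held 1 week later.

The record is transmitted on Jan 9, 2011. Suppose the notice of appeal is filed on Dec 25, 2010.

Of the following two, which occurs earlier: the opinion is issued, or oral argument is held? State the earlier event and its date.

Oral argument is held — Feb 26, 2011

The record is transmitted: Jan 9, 2011.
The appellant's brief is filed: Jan 9, 2011 + 4 weeks = Feb 6, 2011.
The opinion is issued: Feb 6, 2011 + 4 weeks = Mar 6, 2011.
The notice of appeal is filed: Dec 25, 2010.
The appellee's brief is filed: Dec 25, 2010 + 8 weeks = Feb 19, 2011.
Oral argument is held: Feb 19, 2011 + 1 week = Feb 26, 2011.
Comparing: the opinion is issued on Mar 6, 2011 vs oral argument is held on Feb 26, 2011. Earlier: oral argument is held.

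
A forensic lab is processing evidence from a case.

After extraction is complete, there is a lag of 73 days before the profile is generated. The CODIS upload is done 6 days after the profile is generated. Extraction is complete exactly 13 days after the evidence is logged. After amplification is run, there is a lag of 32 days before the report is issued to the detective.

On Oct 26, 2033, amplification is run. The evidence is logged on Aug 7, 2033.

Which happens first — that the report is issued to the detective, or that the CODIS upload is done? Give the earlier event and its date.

Amplification is run: Oct 26, 2033.
The report is issued to the detective: Oct 26, 2033 + 32 days = Nov 27, 2033.
The evidence is logged: Aug 7, 2033.
Extraction is complete: Aug 7, 2033 + 13 days = Aug 20, 2033.
The profile is generated: Aug 20, 2033 + 73 days = Nov 1, 2033.
The CODIS upload is done: Nov 1, 2033 + 6 days = Nov 7, 2033.
Comparing: the report is issued to the detective on Nov 27, 2033 vs the CODIS upload is done on Nov 7, 2033. Earlier: the CODIS upload is done.

The CODIS upload is done — Nov 7, 2033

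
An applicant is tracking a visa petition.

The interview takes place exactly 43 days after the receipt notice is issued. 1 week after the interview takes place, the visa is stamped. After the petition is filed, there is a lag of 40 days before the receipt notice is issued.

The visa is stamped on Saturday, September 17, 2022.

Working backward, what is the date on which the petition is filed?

The visa is stamped: Sep 17, 2022.
The interview takes place: Sep 17, 2022 − 1 week = Sep 10, 2022.
The receipt notice is issued: Sep 10, 2022 − 43 days = Jul 29, 2022.
The petition is filed: Jul 29, 2022 − 40 days = Jun 19, 2022.

Sunday, June 19, 2022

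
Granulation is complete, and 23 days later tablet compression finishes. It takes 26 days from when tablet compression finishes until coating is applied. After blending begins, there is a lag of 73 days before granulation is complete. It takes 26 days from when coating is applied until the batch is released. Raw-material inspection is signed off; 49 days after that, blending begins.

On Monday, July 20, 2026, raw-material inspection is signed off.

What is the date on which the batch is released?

Raw-material inspection is signed off: Jul 20, 2026.
Blending begins: Jul 20, 2026 + 49 days = Sep 7, 2026.
Granulation is complete: Sep 7, 2026 + 73 days = Nov 19, 2026.
Tablet compression finishes: Nov 19, 2026 + 23 days = Dec 12, 2026.
Coating is applied: Dec 12, 2026 + 26 days = Jan 7, 2027.
The batch is released: Jan 7, 2027 + 26 days = Feb 2, 2027.

Tuesday, February 2, 2027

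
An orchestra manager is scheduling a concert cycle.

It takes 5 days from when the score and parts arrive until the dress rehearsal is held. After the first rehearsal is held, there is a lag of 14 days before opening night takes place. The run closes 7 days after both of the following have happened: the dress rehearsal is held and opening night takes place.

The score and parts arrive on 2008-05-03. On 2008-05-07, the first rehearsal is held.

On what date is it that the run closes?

The score and parts arrive: May 3, 2008.
The dress rehearsal is held: May 3, 2008 + 5 days = May 8, 2008.
The first rehearsal is held: May 7, 2008.
Opening night takes place: May 7, 2008 + 14 days = May 21, 2008.
Both prerequisites met — the dress rehearsal is held (May 8, 2008), opening night takes place (May 21, 2008); the later is May 21, 2008.
The run closes: May 21, 2008 + 7 days = May 28, 2008.

2008-05-28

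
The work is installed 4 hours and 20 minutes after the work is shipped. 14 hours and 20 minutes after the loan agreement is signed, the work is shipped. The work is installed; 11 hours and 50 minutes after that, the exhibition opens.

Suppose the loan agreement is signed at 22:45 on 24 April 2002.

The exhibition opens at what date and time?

05:15 on 26 April 2002

The loan agreement is signed: 22:45 Apr 24, 2002.
The work is shipped: 22:45 Apr 24, 2002 + 14h20m = 13:05 Apr 25, 2002.
The work is installed: 13:05 Apr 25, 2002 + 4h20m = 17:25 Apr 25, 2002.
The exhibition opens: 17:25 Apr 25, 2002 + 11h50m = 05:15 Apr 26, 2002.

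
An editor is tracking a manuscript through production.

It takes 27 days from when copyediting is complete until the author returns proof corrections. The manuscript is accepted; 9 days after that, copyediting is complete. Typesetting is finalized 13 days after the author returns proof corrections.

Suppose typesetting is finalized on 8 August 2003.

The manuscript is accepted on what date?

20 June 2003

Typesetting is finalized: Aug 8, 2003.
The author returns proof corrections: Aug 8, 2003 − 13 days = Jul 26, 2003.
Copyediting is complete: Jul 26, 2003 − 27 days = Jun 29, 2003.
The manuscript is accepted: Jun 29, 2003 − 9 days = Jun 20, 2003.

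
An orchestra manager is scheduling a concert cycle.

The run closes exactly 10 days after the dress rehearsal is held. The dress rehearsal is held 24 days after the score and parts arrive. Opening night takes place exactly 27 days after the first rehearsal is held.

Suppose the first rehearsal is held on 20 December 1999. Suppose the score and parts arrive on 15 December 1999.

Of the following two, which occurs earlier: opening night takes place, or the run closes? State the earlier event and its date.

The first rehearsal is held: Dec 20, 1999.
Opening night takes place: Dec 20, 1999 + 27 days = Jan 16, 2000.
The score and parts arrive: Dec 15, 1999.
The dress rehearsal is held: Dec 15, 1999 + 24 days = Jan 8, 2000.
The run closes: Jan 8, 2000 + 10 days = Jan 18, 2000.
Comparing: opening night takes place on Jan 16, 2000 vs the run closes on Jan 18, 2000. Earlier: opening night takes place.

Opening night takes place — 16 January 2000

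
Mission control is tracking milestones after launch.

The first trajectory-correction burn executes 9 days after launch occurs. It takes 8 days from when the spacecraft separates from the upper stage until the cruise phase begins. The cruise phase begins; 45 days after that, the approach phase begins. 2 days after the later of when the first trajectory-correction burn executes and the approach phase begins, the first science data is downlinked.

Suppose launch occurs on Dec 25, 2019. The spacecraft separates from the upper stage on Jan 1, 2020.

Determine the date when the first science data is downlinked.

Launch occurs: Dec 25, 2019.
The first trajectory-correction burn executes: Dec 25, 2019 + 9 days = Jan 3, 2020.
The spacecraft separates from the upper stage: Jan 1, 2020.
The cruise phase begins: Jan 1, 2020 + 8 days = Jan 9, 2020.
The approach phase begins: Jan 9, 2020 + 45 days = Feb 23, 2020.
Both prerequisites met — the first trajectory-correction burn executes (Jan 3, 2020), the approach phase begins (Feb 23, 2020); the later is Feb 23, 2020.
The first science data is downlinked: Feb 23, 2020 + 2 days = Feb 25, 2020.

Feb 25, 2020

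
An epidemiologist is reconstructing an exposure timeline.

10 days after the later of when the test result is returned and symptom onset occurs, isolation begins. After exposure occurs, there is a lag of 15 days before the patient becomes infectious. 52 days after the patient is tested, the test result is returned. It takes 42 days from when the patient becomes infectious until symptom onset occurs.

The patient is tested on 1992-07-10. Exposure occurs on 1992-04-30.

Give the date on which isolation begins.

1992-09-10

The patient is tested: Jul 10, 1992.
The test result is returned: Jul 10, 1992 + 52 days = Aug 31, 1992.
Exposure occurs: Apr 30, 1992.
The patient becomes infectious: Apr 30, 1992 + 15 days = May 15, 1992.
Symptom onset occurs: May 15, 1992 + 42 days = Jun 26, 1992.
Both prerequisites met — the test result is returned (Aug 31, 1992), symptom onset occurs (Jun 26, 1992); the later is Aug 31, 1992.
Isolation begins: Aug 31, 1992 + 10 days = Sep 10, 1992.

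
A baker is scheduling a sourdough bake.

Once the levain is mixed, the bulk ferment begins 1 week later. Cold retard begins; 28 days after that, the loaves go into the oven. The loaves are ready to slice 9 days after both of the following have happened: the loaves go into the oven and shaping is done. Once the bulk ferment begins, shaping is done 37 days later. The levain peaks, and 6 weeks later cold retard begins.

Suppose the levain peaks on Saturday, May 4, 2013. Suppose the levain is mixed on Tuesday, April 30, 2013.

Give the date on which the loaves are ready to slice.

Monday, July 22, 2013

The levain peaks: May 4, 2013.
Cold retard begins: May 4, 2013 + 6 weeks = Jun 15, 2013.
The loaves go into the oven: Jun 15, 2013 + 28 days = Jul 13, 2013.
The levain is mixed: Apr 30, 2013.
The bulk ferment begins: Apr 30, 2013 + 1 week = May 7, 2013.
Shaping is done: May 7, 2013 + 37 days = Jun 13, 2013.
Both prerequisites met — the loaves go into the oven (Jul 13, 2013), shaping is done (Jun 13, 2013); the later is Jul 13, 2013.
The loaves are ready to slice: Jul 13, 2013 + 9 days = Jul 22, 2013.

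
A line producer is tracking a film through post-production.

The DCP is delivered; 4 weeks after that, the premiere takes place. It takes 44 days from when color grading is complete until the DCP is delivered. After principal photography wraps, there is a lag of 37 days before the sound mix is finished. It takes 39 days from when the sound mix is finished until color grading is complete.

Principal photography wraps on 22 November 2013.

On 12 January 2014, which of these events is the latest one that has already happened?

The sound mix is finished

Principal photography wraps: Nov 22, 2013.
The sound mix is finished: Nov 22, 2013 + 37 days = Dec 29, 2013.
Color grading is complete: Dec 29, 2013 + 39 days = Feb 6, 2014.
The DCP is delivered: Feb 6, 2014 + 44 days = Mar 22, 2014.
The premiere takes place: Mar 22, 2014 + 4 weeks = Apr 19, 2014.
Jan 12, 2014 falls between when the sound mix is finished (Dec 29, 2013) and when color grading is complete (Feb 6, 2014).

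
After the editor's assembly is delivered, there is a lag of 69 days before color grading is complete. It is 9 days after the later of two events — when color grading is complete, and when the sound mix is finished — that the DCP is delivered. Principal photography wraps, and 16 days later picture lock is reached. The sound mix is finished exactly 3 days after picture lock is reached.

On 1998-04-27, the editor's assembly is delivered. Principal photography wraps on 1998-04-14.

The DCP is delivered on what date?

1998-07-14

The editor's assembly is delivered: Apr 27, 1998.
Color grading is complete: Apr 27, 1998 + 69 days = Jul 5, 1998.
Principal photography wraps: Apr 14, 1998.
Picture lock is reached: Apr 14, 1998 + 16 days = Apr 30, 1998.
The sound mix is finished: Apr 30, 1998 + 3 days = May 3, 1998.
Both prerequisites met — color grading is complete (Jul 5, 1998), the sound mix is finished (May 3, 1998); the later is Jul 5, 1998.
The DCP is delivered: Jul 5, 1998 + 9 days = Jul 14, 1998.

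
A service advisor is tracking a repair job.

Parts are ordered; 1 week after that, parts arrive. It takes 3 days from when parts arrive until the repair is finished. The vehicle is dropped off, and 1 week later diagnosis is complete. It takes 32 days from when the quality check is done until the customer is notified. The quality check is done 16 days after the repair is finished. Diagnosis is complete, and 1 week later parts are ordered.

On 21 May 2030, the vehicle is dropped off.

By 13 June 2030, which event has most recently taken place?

Parts arrive

The vehicle is dropped off: May 21, 2030.
Diagnosis is complete: May 21, 2030 + 1 week = May 28, 2030.
Parts are ordered: May 28, 2030 + 1 week = Jun 4, 2030.
Parts arrive: Jun 4, 2030 + 1 week = Jun 11, 2030.
The repair is finished: Jun 11, 2030 + 3 days = Jun 14, 2030.
The quality check is done: Jun 14, 2030 + 16 days = Jun 30, 2030.
The customer is notified: Jun 30, 2030 + 32 days = Aug 1, 2030.
Jun 13, 2030 falls between when parts arrive (Jun 11, 2030) and when the repair is finished (Jun 14, 2030).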